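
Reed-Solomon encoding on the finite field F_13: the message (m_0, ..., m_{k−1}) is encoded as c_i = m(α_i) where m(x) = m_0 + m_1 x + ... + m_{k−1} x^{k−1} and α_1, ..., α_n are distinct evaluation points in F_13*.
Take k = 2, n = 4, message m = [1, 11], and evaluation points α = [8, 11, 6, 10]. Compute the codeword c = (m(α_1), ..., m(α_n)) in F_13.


c = [11, 5, 2, 7]

Message polynomial: m(x) = 1 + 11·x (mod 13).
For each evaluation point α_i, compute m(α_i) mod 13:
  α_1 = 8: Horner steps 11 → 11, so m(8) = 11.
  α_2 = 11: Horner steps 11 → 5, so m(11) = 5.
  α_3 = 6: Horner steps 11 → 2, so m(6) = 2.
  α_4 = 10: Horner steps 11 → 7, so m(10) = 7.
Codeword c = [11, 5, 2, 7] ∈ F_13^4.


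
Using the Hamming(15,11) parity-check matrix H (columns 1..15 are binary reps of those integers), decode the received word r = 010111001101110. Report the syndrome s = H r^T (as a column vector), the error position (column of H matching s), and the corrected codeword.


s = (1, 0, 0, 1)^T, error position = 9, corrected codeword c = 010111000101110

Compute s = H r^T mod 2 one row at a time:
  s_1 = 0 + 1 + 1 + 0 + 1 + 1 + 1 + 0 = 5 ≡ 1 (mod 2).
  s_2 = 1 + 1 + 1 + 0 + 1 + 1 + 1 + 0 = 6 ≡ 0 (mod 2).
  s_3 = 1 + 0 + 1 + 0 + 1 + 0 + 1 + 0 = 4 ≡ 0 (mod 2).
  s_4 = 0 + 0 + 1 + 0 + 1 + 0 + 1 + 0 = 3 ≡ 1 (mod 2).
s = (1, 0, 0, 1)^T — this equals column 9 of H (binary 1001), so error is at position 9.
Correct: flip bit 9 of r = 010111001101110 to get c = 010111000101110.


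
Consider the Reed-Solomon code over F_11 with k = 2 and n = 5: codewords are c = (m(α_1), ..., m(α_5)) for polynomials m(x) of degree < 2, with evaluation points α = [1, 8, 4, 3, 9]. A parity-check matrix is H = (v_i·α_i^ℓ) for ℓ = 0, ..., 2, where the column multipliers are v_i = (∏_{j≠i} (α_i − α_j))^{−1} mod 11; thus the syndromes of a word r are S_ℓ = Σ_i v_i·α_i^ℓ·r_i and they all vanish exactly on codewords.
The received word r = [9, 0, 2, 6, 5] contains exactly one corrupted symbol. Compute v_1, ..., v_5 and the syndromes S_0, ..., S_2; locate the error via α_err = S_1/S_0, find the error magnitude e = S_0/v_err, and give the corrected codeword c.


S = (7, 10, 8), error at position 4, error magnitude e = 9, c = [9, 0, 2, 8, 5].

Step 1: column multipliers v_i = (∏_{j≠i}(α_i − α_j))^{−1} mod 11.
  i = 1 (α = 1): (1−8)(1−4)(1−3)(1−9) = (−7)·(−3)·(−2)·(−8) = 336 ≡ 6, so v_1 = 6^{−1} = 2 (mod 11).
  i = 2 (α = 8): (8−1)(8−4)(8−3)(8−9) = 7·4·5·(−1) = −140 ≡ 3, so v_2 = 3^{−1} = 4 (mod 11).
  i = 3 (α = 4): (4−1)(4−8)(4−3)(4−9) = 3·(−4)·1·(−5) = 60 ≡ 5, so v_3 = 5^{−1} = 9 (mod 11).
  i = 4 (α = 3): (3−1)(3−8)(3−4)(3−9) = 2·(−5)·(−1)·(−6) = −60 ≡ 6, so v_4 = 6^{−1} = 2 (mod 11).
  i = 5 (α = 9): (9−1)(9−8)(9−4)(9−3) = 8·1·5·6 = 240 ≡ 9, so v_5 = 9^{−1} = 5 (mod 11).
  v = [2, 4, 9, 2, 5].
Step 2: syndromes of r = [9, 0, 2, 6, 5] (all sums mod 11).
  S_0 = Σ v_i r_i = 2·9 + 4·0 + 9·2 + 2·6 + 5·5 = 73 ≡ 7.
  S_1 = Σ v_i α_i r_i = 2·1·9 + 4·8·0 + 9·4·2 + 2·3·6 + 5·9·5 = 351 ≡ 10.
  α_i^2 mod 11 = [1, 9, 5, 9, 4].
  S_2 = Σ v_i α_i^2 r_i = 2·1·9 + 4·9·0 + 9·5·2 + 2·9·6 + 5·4·5 = 316 ≡ 8.
  S = (7, 10, 8) ≠ 0, so r is not a codeword (an error is present).
Step 3: locate the error. For a single error e at position i, S_ℓ = v_i·e·α_i^ℓ, so α_err = S_1/S_0.
  S_0^{−1} = 7^{−1} = 8 (mod 11), so α_err = 10·8 = 80 ≡ 3 = α_4. Error position i = 4.
  Consistency check: S_2/S_1 = 8·10 = 80 ≡ 3 = α_err ✓ (single-error assumption holds).
Step 4: error magnitude e = S_0/v_4 = S_0·∏_{j≠4}(α_4 − α_j) = 7·6 = 42 ≡ 9 (mod 11).
Step 5: correct position 4: c_4 = r_4 − e = 6 − 9 ≡ 8 (mod 11). Hence c = [9, 0, 2, 8, 5].
  Check: interpolating c through the α_i gives m(x) = 4 + 5·x (degree < 2) with m(α_i) = c_i for every i, so c is indeed a codeword.


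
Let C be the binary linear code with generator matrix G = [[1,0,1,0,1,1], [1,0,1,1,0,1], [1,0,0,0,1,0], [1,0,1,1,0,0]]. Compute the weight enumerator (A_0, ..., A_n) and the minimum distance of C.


Weight distribution: A_0 = 1, A_1 = 2, A_2 = 4, A_3 = 6, A_4 = 3. Minimum distance d = 1.

Enumerate all 2^4 = 16 messages m ∈ F_2^4.
For each, compute codeword c = mG in F_2^6, then tally its weight.
  m = 0000 → c = 000000, weight = 0.
  m = 1000 → c = 101011, weight = 4.
  m = 0100 → c = 101101, weight = 4.
  m = 1100 → c = 000110, weight = 2.
  m = 0010 → c = 100010, weight = 2.
  m = 1010 → c = 001001, weight = 2.
  m = 0110 → c = 001111, weight = 4.
  m = 1110 → c = 100100, weight = 2.
  m = 0001 → c = 101100, weight = 3.
  m = 1001 → c = 000111, weight = 3.
  m = 0101 → c = 000001, weight = 1.
  m = 1101 → c = 101010, weight = 3.
  m = 0011 → c = 001110, weight = 3.
  m = 1011 → c = 100101, weight = 3.
  m = 0111 → c = 100011, weight = 3.
  m = 1111 → c = 001000, weight = 1.
Tally weights:
  weight 0: 1 codewords.
  weight 1: 2 codewords.
  weight 2: 4 codewords.
  weight 3: 6 codewords.
  weight 4: 3 codewords.
Minimum distance d = smallest w > 0 with A_w > 0 = 1.
Sanity: Σ A_w = 16 = 2^4 = 16 ✓.


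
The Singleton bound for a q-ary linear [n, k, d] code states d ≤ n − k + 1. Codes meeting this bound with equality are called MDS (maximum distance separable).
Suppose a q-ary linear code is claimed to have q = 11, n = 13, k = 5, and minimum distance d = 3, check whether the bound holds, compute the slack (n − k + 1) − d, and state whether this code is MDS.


Singleton RHS = n − k + 1 = 9, slack = 6, bound satisfied, not MDS.

Singleton bound: d ≤ n − k + 1.
Here n = 13, k = 5, so n − k + 1 = 9.
Given d = 3, check d ≤ 9: YES.
Slack = (n − k + 1) − d = 6.
The code is NOT MDS (slack = 6 > 0).
Description: the claimed parameters are [13, 5, 3]_11; such a code would be non-MDS.


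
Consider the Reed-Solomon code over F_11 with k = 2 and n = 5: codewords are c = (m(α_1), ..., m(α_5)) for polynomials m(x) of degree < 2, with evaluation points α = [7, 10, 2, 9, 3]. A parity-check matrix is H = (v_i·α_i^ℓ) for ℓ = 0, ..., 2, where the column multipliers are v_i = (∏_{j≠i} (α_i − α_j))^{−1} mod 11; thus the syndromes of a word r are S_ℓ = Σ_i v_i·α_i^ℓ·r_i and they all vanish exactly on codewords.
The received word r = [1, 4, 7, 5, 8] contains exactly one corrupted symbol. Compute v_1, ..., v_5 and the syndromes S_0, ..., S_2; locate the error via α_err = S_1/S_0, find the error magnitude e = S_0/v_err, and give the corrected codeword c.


S = (6, 10, 2), error at position 4, error magnitude e = 2, c = [1, 4, 7, 3, 8].

Step 1: column multipliers v_i = (∏_{j≠i}(α_i − α_j))^{−1} mod 11.
  i = 1 (α = 7): (7−10)(7−2)(7−9)(7−3) = (−3)·5·(−2)·4 = 120 ≡ 10, so v_1 = 10^{−1} = 10 (mod 11).
  i = 2 (α = 10): (10−7)(10−2)(10−9)(10−3) = 3·8·1·7 = 168 ≡ 3, so v_2 = 3^{−1} = 4 (mod 11).
  i = 3 (α = 2): (2−7)(2−10)(2−9)(2−3) = (−5)·(−8)·(−7)·(−1) = 280 ≡ 5, so v_3 = 5^{−1} = 9 (mod 11).
  i = 4 (α = 9): (9−7)(9−10)(9−2)(9−3) = 2·(−1)·7·6 = −84 ≡ 4, so v_4 = 4^{−1} = 3 (mod 11).
  i = 5 (α = 3): (3−7)(3−10)(3−2)(3−9) = (−4)·(−7)·1·(−6) = −168 ≡ 8, so v_5 = 8^{−1} = 7 (mod 11).
  v = [10, 4, 9, 3, 7].
Step 2: syndromes of r = [1, 4, 7, 5, 8] (all sums mod 11).
  S_0 = Σ v_i r_i = 10·1 + 4·4 + 9·7 + 3·5 + 7·8 = 160 ≡ 6.
  S_1 = Σ v_i α_i r_i = 10·7·1 + 4·10·4 + 9·2·7 + 3·9·5 + 7·3·8 = 659 ≡ 10.
  α_i^2 mod 11 = [5, 1, 4, 4, 9].
  S_2 = Σ v_i α_i^2 r_i = 10·5·1 + 4·1·4 + 9·4·7 + 3·4·5 + 7·9·8 = 882 ≡ 2.
  S = (6, 10, 2) ≠ 0, so r is not a codeword (an error is present).
Step 3: locate the error. For a single error e at position i, S_ℓ = v_i·e·α_i^ℓ, so α_err = S_1/S_0.
  S_0^{−1} = 6^{−1} = 2 (mod 11), so α_err = 10·2 = 20 ≡ 9 = α_4. Error position i = 4.
  Consistency check: S_2/S_1 = 2·10 = 20 ≡ 9 = α_err ✓ (single-error assumption holds).
Step 4: error magnitude e = S_0/v_4 = S_0·∏_{j≠4}(α_4 − α_j) = 6·4 = 24 ≡ 2 (mod 11).
Step 5: correct position 4: c_4 = r_4 − e = 5 − 2 ≡ 3 (mod 11). Hence c = [1, 4, 7, 3, 8].
  Check: interpolating c through the α_i gives m(x) = 5 + 1·x (degree < 2) with m(α_i) = c_i for every i, so c is indeed a codeword.


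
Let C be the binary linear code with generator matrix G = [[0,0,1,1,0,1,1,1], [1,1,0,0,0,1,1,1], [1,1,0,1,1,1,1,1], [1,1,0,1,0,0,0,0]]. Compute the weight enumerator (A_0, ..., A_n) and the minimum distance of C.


Weight distribution: A_0 = 1, A_1 = 1, A_2 = 1, A_3 = 3, A_4 = 4, A_5 = 3, A_6 = 1, A_7 = 1, A_8 = 1. Minimum distance d = 1.

Enumerate all 2^4 = 16 messages m ∈ F_2^4.
For each, compute codeword c = mG in F_2^8, then tally its weight.
  m = 0000 → c = 00000000, weight = 0.
  m = 1000 → c = 00110111, weight = 5.
  m = 0100 → c = 11000111, weight = 5.
  m = 1100 → c = 11110000, weight = 4.
  m = 0010 → c = 11011111, weight = 7.
  m = 1010 → c = 11101000, weight = 4.
  m = 0110 → c = 00011000, weight = 2.
  m = 1110 → c = 00101111, weight = 5.
  m = 0001 → c = 11010000, weight = 3.
  m = 1001 → c = 11100111, weight = 6.
  m = 0101 → c = 00010111, weight = 4.
  m = 1101 → c = 00100000, weight = 1.
  m = 0011 → c = 00001111, weight = 4.
  m = 1011 → c = 00111000, weight = 3.
  m = 0111 → c = 11001000, weight = 3.
  m = 1111 → c = 11111111, weight = 8.
Tally weights:
  weight 0: 1 codewords.
  weight 1: 1 codewords.
  weight 2: 1 codewords.
  weight 3: 3 codewords.
  weight 4: 4 codewords.
  weight 5: 3 codewords.
  weight 6: 1 codewords.
  weight 7: 1 codewords.
  weight 8: 1 codewords.
Minimum distance d = smallest w > 0 with A_w > 0 = 1.
Sanity: Σ A_w = 16 = 2^4 = 16 ✓.


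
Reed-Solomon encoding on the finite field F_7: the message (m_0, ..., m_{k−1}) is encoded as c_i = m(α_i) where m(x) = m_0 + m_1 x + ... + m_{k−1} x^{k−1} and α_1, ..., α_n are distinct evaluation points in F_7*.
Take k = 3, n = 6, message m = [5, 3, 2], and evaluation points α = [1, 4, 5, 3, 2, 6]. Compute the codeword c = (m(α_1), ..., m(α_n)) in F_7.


c = [3, 0, 0, 4, 5, 4]

Message polynomial: m(x) = 5 + 3·x + 2·x^2 (mod 7).
For each evaluation point α_i, compute m(α_i) mod 7:
  α_1 = 1: Horner steps 2 → 5 → 3, so m(1) = 3.
  α_2 = 4: Horner steps 2 → 4 → 0, so m(4) = 0.
  α_3 = 5: Horner steps 2 → 6 → 0, so m(5) = 0.
  α_4 = 3: Horner steps 2 → 2 → 4, so m(3) = 4.
  α_5 = 2: Horner steps 2 → 0 → 5, so m(2) = 5.
  α_6 = 6: Horner steps 2 → 1 → 4, so m(6) = 4.
Codeword c = [3, 0, 0, 4, 5, 4] ∈ F_7^6.


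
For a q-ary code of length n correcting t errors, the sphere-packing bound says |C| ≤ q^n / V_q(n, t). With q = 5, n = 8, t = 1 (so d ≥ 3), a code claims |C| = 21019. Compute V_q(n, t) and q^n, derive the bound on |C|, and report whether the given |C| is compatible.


V_q(n, t) = 33, q^n = 390625, Hamming bound = 11837, |C| = 21019 > bound (violated).

Step 1: Compute V_q(n, t) = Σ_{j=0}^1 C(n, j) (q−1)^j.
  j = 0: C(8,0)·(4)^0 = 1·1 = 1.
  j = 1: C(8,1)·(4)^1 = 8·4 = 32.
  V_q(n, t) = 1 + 32 = 33.
Step 2: q^n = 5^8 = 390625.
Step 3: Hamming bound ⌊q^n / V_q(n,t)⌋ = ⌊390625/33⌋ = 11837.
Step 4: Compare |C| = 21019 to 11837: violated.
The claimed |C| lies above the Hamming bound, so no 5-ary code of length 8 with d ≥ 3 can have 21019 codewords.


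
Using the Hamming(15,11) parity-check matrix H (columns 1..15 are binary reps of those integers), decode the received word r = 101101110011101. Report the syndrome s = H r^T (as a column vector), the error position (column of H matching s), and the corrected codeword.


s = (1, 0, 1, 0)^T, error position = 10, corrected codeword c = 101101110111101

Compute s = H r^T mod 2 one row at a time:
  s_1 = 1 + 0 + 0 + 1 + 1 + 1 + 0 + 1 = 5 ≡ 1 (mod 2).
  s_2 = 1 + 0 + 1 + 1 + 1 + 1 + 0 + 1 = 6 ≡ 0 (mod 2).
  s_3 = 0 + 1 + 1 + 1 + 0 + 1 + 0 + 1 = 5 ≡ 1 (mod 2).
  s_4 = 1 + 1 + 0 + 1 + 0 + 1 + 1 + 1 = 6 ≡ 0 (mod 2).
s = (1, 0, 1, 0)^T — this equals column 10 of H (binary 1010), so error is at position 10.
Correct: flip bit 10 of r = 101101110011101 to get c = 101101110111101.


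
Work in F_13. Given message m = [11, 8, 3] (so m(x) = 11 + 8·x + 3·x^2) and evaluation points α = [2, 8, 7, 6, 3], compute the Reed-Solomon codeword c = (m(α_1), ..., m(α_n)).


c = [0, 7, 6, 11, 10]

Message polynomial: m(x) = 11 + 8·x + 3·x^2 (mod 13).
For each evaluation point α_i, compute m(α_i) mod 13:
  α_1 = 2: Horner steps 3 → 1 → 0, so m(2) = 0.
  α_2 = 8: Horner steps 3 → 6 → 7, so m(8) = 7.
  α_3 = 7: Horner steps 3 → 3 → 6, so m(7) = 6.
  α_4 = 6: Horner steps 3 → 0 → 11, so m(6) = 11.
  α_5 = 3: Horner steps 3 → 4 → 10, so m(3) = 10.
Codeword c = [0, 7, 6, 11, 10] ∈ F_13^5.


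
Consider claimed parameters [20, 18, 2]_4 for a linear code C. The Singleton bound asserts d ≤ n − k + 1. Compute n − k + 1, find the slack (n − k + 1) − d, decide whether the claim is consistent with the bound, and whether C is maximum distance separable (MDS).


Singleton RHS = n − k + 1 = 3, slack = 1, bound satisfied, not MDS.

Singleton bound: d ≤ n − k + 1.
Here n = 20, k = 18, so n − k + 1 = 3.
Given d = 2, check d ≤ 3: YES.
Slack = (n − k + 1) − d = 1.
The code is NOT MDS (slack = 1 > 0).
Description: the claimed parameters are [20, 18, 2]_4; such a code would be non-MDS.


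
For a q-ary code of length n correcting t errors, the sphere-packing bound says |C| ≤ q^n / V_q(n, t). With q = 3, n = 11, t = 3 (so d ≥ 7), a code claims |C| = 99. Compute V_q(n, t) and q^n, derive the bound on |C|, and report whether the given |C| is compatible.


V_q(n, t) = 1563, q^n = 177147, Hamming bound = 113, |C| = 99 ≤ bound (satisfied).

Step 1: Compute V_q(n, t) = Σ_{j=0}^3 C(n, j) (q−1)^j.
  j = 0: C(11,0)·(2)^0 = 1·1 = 1.
  j = 1: C(11,1)·(2)^1 = 11·2 = 22.
  j = 2: C(11,2)·(2)^2 = 55·4 = 220.
  j = 3: C(11,3)·(2)^3 = 165·8 = 1320.
  V_q(n, t) = 1 + 22 + 220 + 1320 = 1563.
Step 2: q^n = 3^11 = 177147.
Step 3: Hamming bound ⌊q^n / V_q(n,t)⌋ = ⌊177147/1563⌋ = 113.
Step 4: Compare |C| = 99 to 113: satisfied.
The claimed |C| lies below the Hamming bound.


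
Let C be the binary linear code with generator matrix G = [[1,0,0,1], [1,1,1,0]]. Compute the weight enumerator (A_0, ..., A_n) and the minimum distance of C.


Weight distribution: A_0 = 1, A_2 = 1, A_3 = 2. Minimum distance d = 2.

Enumerate all 2^2 = 4 messages m ∈ F_2^2.
For each, compute codeword c = mG in F_2^4, then tally its weight.
  m = 00 → c = 0000, weight = 0.
  m = 10 → c = 1001, weight = 2.
  m = 01 → c = 1110, weight = 3.
  m = 11 → c = 0111, weight = 3.
Tally weights:
  weight 0: 1 codewords.
  weight 2: 1 codewords.
  weight 3: 2 codewords.
Minimum distance d = smallest w > 0 with A_w > 0 = 2.
Sanity: Σ A_w = 4 = 2^2 = 4 ✓.


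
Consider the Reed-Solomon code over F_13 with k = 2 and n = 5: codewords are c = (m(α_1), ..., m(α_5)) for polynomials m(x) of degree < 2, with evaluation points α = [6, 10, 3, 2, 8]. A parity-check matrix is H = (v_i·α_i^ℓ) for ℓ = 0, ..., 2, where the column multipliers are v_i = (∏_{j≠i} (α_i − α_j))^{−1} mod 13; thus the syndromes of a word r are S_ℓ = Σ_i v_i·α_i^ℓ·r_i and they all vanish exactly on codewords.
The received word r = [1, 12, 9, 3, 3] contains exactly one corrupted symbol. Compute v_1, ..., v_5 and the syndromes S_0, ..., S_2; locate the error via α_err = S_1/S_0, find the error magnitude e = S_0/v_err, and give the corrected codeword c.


S = (12, 5, 1), error at position 5, error magnitude e = 3, c = [1, 12, 9, 3, 0].

Step 1: column multipliers v_i = (∏_{j≠i}(α_i − α_j))^{−1} mod 13.
  i = 1 (α = 6): (6−10)(6−3)(6−2)(6−8) = (−4)·3·4·(−2) = 96 ≡ 5, so v_1 = 5^{−1} = 8 (mod 13).
  i = 2 (α = 10): (10−6)(10−3)(10−2)(10−8) = 4·7·8·2 = 448 ≡ 6, so v_2 = 6^{−1} = 11 (mod 13).
  i = 3 (α = 3): (3−6)(3−10)(3−2)(3−8) = (−3)·(−7)·1·(−5) = −105 ≡ 12, so v_3 = 12^{−1} = 12 (mod 13).
  i = 4 (α = 2): (2−6)(2−10)(2−3)(2−8) = (−4)·(−8)·(−1)·(−6) = 192 ≡ 10, so v_4 = 10^{−1} = 4 (mod 13).
  i = 5 (α = 8): (8−6)(8−10)(8−3)(8−2) = 2·(−2)·5·6 = −120 ≡ 10, so v_5 = 10^{−1} = 4 (mod 13).
  v = [8, 11, 12, 4, 4].
Step 2: syndromes of r = [1, 12, 9, 3, 3] (all sums mod 13).
  S_0 = Σ v_i r_i = 8·1 + 11·12 + 12·9 + 4·3 + 4·3 = 272 ≡ 12.
  S_1 = Σ v_i α_i r_i = 8·6·1 + 11·10·12 + 12·3·9 + 4·2·3 + 4·8·3 = 1812 ≡ 5.
  α_i^2 mod 13 = [10, 9, 9, 4, 12].
  S_2 = Σ v_i α_i^2 r_i = 8·10·1 + 11·9·12 + 12·9·9 + 4·4·3 + 4·12·3 = 2432 ≡ 1.
  S = (12, 5, 1) ≠ 0, so r is not a codeword (an error is present).
Step 3: locate the error. For a single error e at position i, S_ℓ = v_i·e·α_i^ℓ, so α_err = S_1/S_0.
  S_0^{−1} = 12^{−1} = 12 (mod 13), so α_err = 5·12 = 60 ≡ 8 = α_5. Error position i = 5.
  Consistency check: S_2/S_1 = 1·8 = 8 ≡ 8 = α_err ✓ (single-error assumption holds).
Step 4: error magnitude e = S_0/v_5 = S_0·∏_{j≠5}(α_5 − α_j) = 12·10 = 120 ≡ 3 (mod 13).
Step 5: correct position 5: c_5 = r_5 − e = 3 − 3 ≡ 0 (mod 13). Hence c = [1, 12, 9, 3, 0].
  Check: interpolating c through the α_i gives m(x) = 4 + 6·x (degree < 2) with m(α_i) = c_i for every i, so c is indeed a codeword.


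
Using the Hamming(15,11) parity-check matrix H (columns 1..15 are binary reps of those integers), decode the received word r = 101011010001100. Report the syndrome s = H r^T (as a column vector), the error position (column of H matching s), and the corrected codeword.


s = (1, 0, 0, 0)^T, error position = 8, corrected codeword c = 101011000001100

Compute s = H r^T mod 2 one row at a time:
  s_1 = 1 + 0 + 0 + 0 + 1 + 1 + 0 + 0 = 3 ≡ 1 (mod 2).
  s_2 = 0 + 1 + 1 + 0 + 1 + 1 + 0 + 0 = 4 ≡ 0 (mod 2).
  s_3 = 0 + 1 + 1 + 0 + 0 + 0 + 0 + 0 = 2 ≡ 0 (mod 2).
  s_4 = 1 + 1 + 1 + 0 + 0 + 0 + 1 + 0 = 4 ≡ 0 (mod 2).
s = (1, 0, 0, 0)^T — this equals column 8 of H (binary 1000), so error is at position 8.
Correct: flip bit 8 of r = 101011010001100 to get c = 101011000001100.


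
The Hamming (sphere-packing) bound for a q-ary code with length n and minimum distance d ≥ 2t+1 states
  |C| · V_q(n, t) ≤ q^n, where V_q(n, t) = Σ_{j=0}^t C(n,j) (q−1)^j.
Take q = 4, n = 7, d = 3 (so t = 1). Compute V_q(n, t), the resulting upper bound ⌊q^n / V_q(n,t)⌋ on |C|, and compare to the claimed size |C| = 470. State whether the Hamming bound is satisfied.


V_q(n, t) = 22, q^n = 16384, Hamming bound = 744, |C| = 470 ≤ bound (satisfied).

Step 1: Compute V_q(n, t) = Σ_{j=0}^1 C(n, j) (q−1)^j.
  j = 0: C(7,0)·(3)^0 = 1·1 = 1.
  j = 1: C(7,1)·(3)^1 = 7·3 = 21.
  V_q(n, t) = 1 + 21 = 22.
Step 2: q^n = 4^7 = 16384.
Step 3: Hamming bound ⌊q^n / V_q(n,t)⌋ = ⌊16384/22⌋ = 744.
Step 4: Compare |C| = 470 to 744: satisfied.
The claimed |C| lies below the Hamming bound.


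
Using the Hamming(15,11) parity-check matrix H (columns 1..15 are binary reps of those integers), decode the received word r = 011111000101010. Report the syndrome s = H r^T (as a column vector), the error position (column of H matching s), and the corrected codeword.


s = (1, 1, 1, 0)^T, error position = 14, corrected codeword c = 011111000101000

Compute s = H r^T mod 2 one row at a time:
  s_1 = 0 + 0 + 1 + 0 + 1 + 0 + 1 + 0 = 3 ≡ 1 (mod 2).
  s_2 = 1 + 1 + 1 + 0 + 1 + 0 + 1 + 0 = 5 ≡ 1 (mod 2).
  s_3 = 1 + 1 + 1 + 0 + 1 + 0 + 1 + 0 = 5 ≡ 1 (mod 2).
  s_4 = 0 + 1 + 1 + 0 + 0 + 0 + 0 + 0 = 2 ≡ 0 (mod 2).
s = (1, 1, 1, 0)^T — this equals column 14 of H (binary 1110), so error is at position 14.
Correct: flip bit 14 of r = 011111000101010 to get c = 011111000101000.


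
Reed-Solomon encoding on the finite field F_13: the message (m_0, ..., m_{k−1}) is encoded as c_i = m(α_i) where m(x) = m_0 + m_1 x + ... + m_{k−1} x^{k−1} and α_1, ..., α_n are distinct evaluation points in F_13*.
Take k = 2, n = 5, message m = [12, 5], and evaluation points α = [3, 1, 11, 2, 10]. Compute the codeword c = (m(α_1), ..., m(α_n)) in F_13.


c = [1, 4, 2, 9, 10]

Message polynomial: m(x) = 12 + 5·x (mod 13).
For each evaluation point α_i, compute m(α_i) mod 13:
  α_1 = 3: Horner steps 5 → 1, so m(3) = 1.
  α_2 = 1: Horner steps 5 → 4, so m(1) = 4.
  α_3 = 11: Horner steps 5 → 2, so m(11) = 2.
  α_4 = 2: Horner steps 5 → 9, so m(2) = 9.
  α_5 = 10: Horner steps 5 → 10, so m(10) = 10.
Codeword c = [1, 4, 2, 9, 10] ∈ F_13^5.


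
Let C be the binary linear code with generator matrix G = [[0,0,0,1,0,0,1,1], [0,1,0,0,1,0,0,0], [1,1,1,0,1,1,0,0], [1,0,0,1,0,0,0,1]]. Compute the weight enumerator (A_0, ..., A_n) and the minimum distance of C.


Weight distribution: A_0 = 1, A_2 = 2, A_3 = 4, A_4 = 2, A_5 = 4, A_6 = 2, A_8 = 1. Minimum distance d = 2.

Enumerate all 2^4 = 16 messages m ∈ F_2^4.
For each, compute codeword c = mG in F_2^8, then tally its weight.
  m = 0000 → c = 00000000, weight = 0.
  m = 1000 → c = 00010011, weight = 3.
  m = 0100 → c = 01001000, weight = 2.
  m = 1100 → c = 01011011, weight = 5.
  m = 0010 → c = 11101100, weight = 5.
  m = 1010 → c = 11111111, weight = 8.
  m = 0110 → c = 10100100, weight = 3.
  m = 1110 → c = 10110111, weight = 6.
  m = 0001 → c = 10010001, weight = 3.
  m = 1001 → c = 10000010, weight = 2.
  m = 0101 → c = 11011001, weight = 5.
  m = 1101 → c = 11001010, weight = 4.
  m = 0011 → c = 01111101, weight = 6.
  m = 1011 → c = 01101110, weight = 5.
  m = 0111 → c = 00110101, weight = 4.
  m = 1111 → c = 00100110, weight = 3.
Tally weights:
  weight 0: 1 codewords.
  weight 2: 2 codewords.
  weight 3: 4 codewords.
  weight 4: 2 codewords.
  weight 5: 4 codewords.
  weight 6: 2 codewords.
  weight 8: 1 codewords.
Minimum distance d = smallest w > 0 with A_w > 0 = 2.
Sanity: Σ A_w = 16 = 2^4 = 16 ✓.


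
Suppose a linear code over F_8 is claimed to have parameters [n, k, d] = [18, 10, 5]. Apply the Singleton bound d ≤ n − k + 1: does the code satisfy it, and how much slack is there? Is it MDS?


Singleton RHS = n − k + 1 = 9, slack = 4, bound satisfied, not MDS.

Singleton bound: d ≤ n − k + 1.
Here n = 18, k = 10, so n − k + 1 = 9.
Given d = 5, check d ≤ 9: YES.
Slack = (n − k + 1) − d = 4.
The code is NOT MDS (slack = 4 > 0).
Description: the claimed parameters are [18, 10, 5]_8; such a code would be non-MDS.


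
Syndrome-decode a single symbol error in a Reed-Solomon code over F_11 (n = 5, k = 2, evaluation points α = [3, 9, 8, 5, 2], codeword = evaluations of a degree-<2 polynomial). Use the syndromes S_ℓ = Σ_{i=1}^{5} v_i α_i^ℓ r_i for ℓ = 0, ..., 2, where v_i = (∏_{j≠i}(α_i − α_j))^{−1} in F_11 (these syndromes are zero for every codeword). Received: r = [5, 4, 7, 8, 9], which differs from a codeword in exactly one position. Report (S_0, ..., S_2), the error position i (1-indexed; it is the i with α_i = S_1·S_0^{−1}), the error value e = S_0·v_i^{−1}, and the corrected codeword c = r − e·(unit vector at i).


S = (4, 3, 5), error at position 2, error magnitude e = 1, c = [5, 3, 7, 8, 9].

Step 1: column multipliers v_i = (∏_{j≠i}(α_i − α_j))^{−1} mod 11.
  i = 1 (α = 3): (3−9)(3−8)(3−5)(3−2) = (−6)·(−5)·(−2)·1 = −60 ≡ 6, so v_1 = 6^{−1} = 2 (mod 11).
  i = 2 (α = 9): (9−3)(9−8)(9−5)(9−2) = 6·1·4·7 = 168 ≡ 3, so v_2 = 3^{−1} = 4 (mod 11).
  i = 3 (α = 8): (8−3)(8−9)(8−5)(8−2) = 5·(−1)·3·6 = −90 ≡ 9, so v_3 = 9^{−1} = 5 (mod 11).
  i = 4 (α = 5): (5−3)(5−9)(5−8)(5−2) = 2·(−4)·(−3)·3 = 72 ≡ 6, so v_4 = 6^{−1} = 2 (mod 11).
  i = 5 (α = 2): (2−3)(2−9)(2−8)(2−5) = (−1)·(−7)·(−6)·(−3) = 126 ≡ 5, so v_5 = 5^{−1} = 9 (mod 11).
  v = [2, 4, 5, 2, 9].
Step 2: syndromes of r = [5, 4, 7, 8, 9] (all sums mod 11).
  S_0 = Σ v_i r_i = 2·5 + 4·4 + 5·7 + 2·8 + 9·9 = 158 ≡ 4.
  S_1 = Σ v_i α_i r_i = 2·3·5 + 4·9·4 + 5·8·7 + 2·5·8 + 9·2·9 = 696 ≡ 3.
  α_i^2 mod 11 = [9, 4, 9, 3, 4].
  S_2 = Σ v_i α_i^2 r_i = 2·9·5 + 4·4·4 + 5·9·7 + 2·3·8 + 9·4·9 = 841 ≡ 5.
  S = (4, 3, 5) ≠ 0, so r is not a codeword (an error is present).
Step 3: locate the error. For a single error e at position i, S_ℓ = v_i·e·α_i^ℓ, so α_err = S_1/S_0.
  S_0^{−1} = 4^{−1} = 3 (mod 11), so α_err = 3·3 = 9 ≡ 9 = α_2. Error position i = 2.
  Consistency check: S_2/S_1 = 5·4 = 20 ≡ 9 = α_err ✓ (single-error assumption holds).
Step 4: error magnitude e = S_0/v_2 = S_0·∏_{j≠2}(α_2 − α_j) = 4·3 = 12 ≡ 1 (mod 11).
Step 5: correct position 2: c_2 = r_2 − e = 4 − 1 ≡ 3 (mod 11). Hence c = [5, 3, 7, 8, 9].
  Check: interpolating c through the α_i gives m(x) = 6 + 7·x (degree < 2) with m(α_i) = c_i for every i, so c is indeed a codeword.


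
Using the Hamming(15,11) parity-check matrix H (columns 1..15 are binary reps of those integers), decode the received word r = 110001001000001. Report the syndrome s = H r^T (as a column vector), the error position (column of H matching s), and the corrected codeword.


s = (0, 0, 1, 1)^T, error position = 3, corrected codeword c = 111001001000001

Compute s = H r^T mod 2 one row at a time:
  s_1 = 0 + 1 + 0 + 0 + 0 + 0 + 0 + 1 = 2 ≡ 0 (mod 2).
  s_2 = 0 + 0 + 1 + 0 + 0 + 0 + 0 + 1 = 2 ≡ 0 (mod 2).
  s_3 = 1 + 0 + 1 + 0 + 0 + 0 + 0 + 1 = 3 ≡ 1 (mod 2).
  s_4 = 1 + 0 + 0 + 0 + 1 + 0 + 0 + 1 = 3 ≡ 1 (mod 2).
s = (0, 0, 1, 1)^T — this equals column 3 of H (binary 0011), so error is at position 3.
Correct: flip bit 3 of r = 110001001000001 to get c = 111001001000001.


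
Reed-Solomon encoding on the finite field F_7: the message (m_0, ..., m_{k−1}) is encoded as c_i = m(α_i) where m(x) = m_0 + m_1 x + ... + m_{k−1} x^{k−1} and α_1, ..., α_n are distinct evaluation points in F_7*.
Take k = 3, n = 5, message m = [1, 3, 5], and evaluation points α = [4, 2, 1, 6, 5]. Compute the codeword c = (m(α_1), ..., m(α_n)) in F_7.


c = [2, 6, 2, 3, 1]

Message polynomial: m(x) = 1 + 3·x + 5·x^2 (mod 7).
For each evaluation point α_i, compute m(α_i) mod 7:
  α_1 = 4: Horner steps 5 → 2 → 2, so m(4) = 2.
  α_2 = 2: Horner steps 5 → 6 → 6, so m(2) = 6.
  α_3 = 1: Horner steps 5 → 1 → 2, so m(1) = 2.
  α_4 = 6: Horner steps 5 → 5 → 3, so m(6) = 3.
  α_5 = 5: Horner steps 5 → 0 → 1, so m(5) = 1.
Codeword c = [2, 6, 2, 3, 1] ∈ F_7^5.


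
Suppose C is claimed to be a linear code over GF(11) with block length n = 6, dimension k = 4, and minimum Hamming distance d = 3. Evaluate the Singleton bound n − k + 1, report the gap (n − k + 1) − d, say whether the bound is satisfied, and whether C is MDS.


Singleton RHS = n − k + 1 = 3, slack = 0, bound satisfied, MDS.

Singleton bound: d ≤ n − k + 1.
Here n = 6, k = 4, so n − k + 1 = 3.
Given d = 3, check d ≤ 3: YES.
Slack = (n − k + 1) − d = 0.
The code is MDS (slack = 0).
Description: the claimed parameters are [6, 4, 3]_11; such a code would be MDS (meets Singleton bound).


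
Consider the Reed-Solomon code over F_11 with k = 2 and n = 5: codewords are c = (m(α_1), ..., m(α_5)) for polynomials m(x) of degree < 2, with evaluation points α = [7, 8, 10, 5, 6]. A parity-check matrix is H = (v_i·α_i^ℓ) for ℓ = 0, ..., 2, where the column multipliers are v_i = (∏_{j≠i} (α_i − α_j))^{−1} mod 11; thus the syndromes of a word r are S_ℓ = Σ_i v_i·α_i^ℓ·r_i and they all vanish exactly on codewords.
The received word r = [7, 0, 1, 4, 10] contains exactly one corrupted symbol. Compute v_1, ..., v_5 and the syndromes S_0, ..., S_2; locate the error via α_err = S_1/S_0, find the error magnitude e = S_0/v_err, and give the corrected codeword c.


S = (4, 6, 9), error at position 1, error magnitude e = 2, c = [5, 0, 1, 4, 10].

Step 1: column multipliers v_i = (∏_{j≠i}(α_i − α_j))^{−1} mod 11.
  i = 1 (α = 7): (7−8)(7−10)(7−5)(7−6) = (−1)·(−3)·2·1 = 6 ≡ 6, so v_1 = 6^{−1} = 2 (mod 11).
  i = 2 (α = 8): (8−7)(8−10)(8−5)(8−6) = 1·(−2)·3·2 = −12 ≡ 10, so v_2 = 10^{−1} = 10 (mod 11).
  i = 3 (α = 10): (10−7)(10−8)(10−5)(10−6) = 3·2·5·4 = 120 ≡ 10, so v_3 = 10^{−1} = 10 (mod 11).
  i = 4 (α = 5): (5−7)(5−8)(5−10)(5−6) = (−2)·(−3)·(−5)·(−1) = 30 ≡ 8, so v_4 = 8^{−1} = 7 (mod 11).
  i = 5 (α = 6): (6−7)(6−8)(6−10)(6−5) = (−1)·(−2)·(−4)·1 = −8 ≡ 3, so v_5 = 3^{−1} = 4 (mod 11).
  v = [2, 10, 10, 7, 4].
Step 2: syndromes of r = [7, 0, 1, 4, 10] (all sums mod 11).
  S_0 = Σ v_i r_i = 2·7 + 10·0 + 10·1 + 7·4 + 4·10 = 92 ≡ 4.
  S_1 = Σ v_i α_i r_i = 2·7·7 + 10·8·0 + 10·10·1 + 7·5·4 + 4·6·10 = 578 ≡ 6.
  α_i^2 mod 11 = [5, 9, 1, 3, 3].
  S_2 = Σ v_i α_i^2 r_i = 2·5·7 + 10·9·0 + 10·1·1 + 7·3·4 + 4·3·10 = 284 ≡ 9.
  S = (4, 6, 9) ≠ 0, so r is not a codeword (an error is present).
Step 3: locate the error. For a single error e at position i, S_ℓ = v_i·e·α_i^ℓ, so α_err = S_1/S_0.
  S_0^{−1} = 4^{−1} = 3 (mod 11), so α_err = 6·3 = 18 ≡ 7 = α_1. Error position i = 1.
  Consistency check: S_2/S_1 = 9·2 = 18 ≡ 7 = α_err ✓ (single-error assumption holds).
Step 4: error magnitude e = S_0/v_1 = S_0·∏_{j≠1}(α_1 − α_j) = 4·6 = 24 ≡ 2 (mod 11).
Step 5: correct position 1: c_1 = r_1 − e = 7 − 2 ≡ 5 (mod 11). Hence c = [5, 0, 1, 4, 10].
  Check: interpolating c through the α_i gives m(x) = 7 + 6·x (degree < 2) with m(α_i) = c_i for every i, so c is indeed a codeword.


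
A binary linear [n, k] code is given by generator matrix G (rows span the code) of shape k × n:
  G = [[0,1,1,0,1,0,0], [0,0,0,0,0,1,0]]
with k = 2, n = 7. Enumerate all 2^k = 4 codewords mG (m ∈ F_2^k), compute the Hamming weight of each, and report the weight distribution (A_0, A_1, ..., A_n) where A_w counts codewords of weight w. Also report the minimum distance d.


Weight distribution: A_0 = 1, A_1 = 1, A_3 = 1, A_4 = 1. Minimum distance d = 1.

Enumerate all 2^2 = 4 messages m ∈ F_2^2.
For each, compute codeword c = mG in F_2^7, then tally its weight.
  m = 00 → c = 0000000, weight = 0.
  m = 10 → c = 0110100, weight = 3.
  m = 01 → c = 0000010, weight = 1.
  m = 11 → c = 0110110, weight = 4.
Tally weights:
  weight 0: 1 codewords.
  weight 1: 1 codewords.
  weight 3: 1 codewords.
  weight 4: 1 codewords.
Minimum distance d = smallest w > 0 with A_w > 0 = 1.
Sanity: Σ A_w = 4 = 2^2 = 4 ✓.


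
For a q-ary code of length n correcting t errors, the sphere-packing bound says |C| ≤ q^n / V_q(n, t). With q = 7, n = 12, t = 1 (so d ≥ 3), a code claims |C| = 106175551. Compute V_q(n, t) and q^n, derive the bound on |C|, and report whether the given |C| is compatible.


V_q(n, t) = 73, q^n = 13841287201, Hamming bound = 189606673, |C| = 106175551 ≤ bound (satisfied).

Step 1: Compute V_q(n, t) = Σ_{j=0}^1 C(n, j) (q−1)^j.
  j = 0: C(12,0)·(6)^0 = 1·1 = 1.
  j = 1: C(12,1)·(6)^1 = 12·6 = 72.
  V_q(n, t) = 1 + 72 = 73.
Step 2: q^n = 7^12 = 13841287201.
Step 3: Hamming bound ⌊q^n / V_q(n,t)⌋ = ⌊13841287201/73⌋ = 189606673.
Step 4: Compare |C| = 106175551 to 189606673: satisfied.
The claimed |C| lies below the Hamming bound.


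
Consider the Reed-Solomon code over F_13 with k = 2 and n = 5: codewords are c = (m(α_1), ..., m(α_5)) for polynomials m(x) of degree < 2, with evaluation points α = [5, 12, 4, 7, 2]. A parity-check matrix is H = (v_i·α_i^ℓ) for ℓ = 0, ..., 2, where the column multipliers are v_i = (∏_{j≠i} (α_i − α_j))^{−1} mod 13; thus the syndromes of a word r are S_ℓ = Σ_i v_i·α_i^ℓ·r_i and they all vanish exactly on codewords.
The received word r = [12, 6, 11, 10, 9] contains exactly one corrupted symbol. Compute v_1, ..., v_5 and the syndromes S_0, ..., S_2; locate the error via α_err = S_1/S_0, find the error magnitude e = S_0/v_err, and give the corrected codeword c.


S = (8, 4, 2), error at position 4, error magnitude e = 9, c = [12, 6, 11, 1, 9].

Step 1: column multipliers v_i = (∏_{j≠i}(α_i − α_j))^{−1} mod 13.
  i = 1 (α = 5): (5−12)(5−4)(5−7)(5−2) = (−7)·1·(−2)·3 = 42 ≡ 3, so v_1 = 3^{−1} = 9 (mod 13).
  i = 2 (α = 12): (12−5)(12−4)(12−7)(12−2) = 7·8·5·10 = 2800 ≡ 5, so v_2 = 5^{−1} = 8 (mod 13).
  i = 3 (α = 4): (4−5)(4−12)(4−7)(4−2) = (−1)·(−8)·(−3)·2 = −48 ≡ 4, so v_3 = 4^{−1} = 10 (mod 13).
  i = 4 (α = 7): (7−5)(7−12)(7−4)(7−2) = 2·(−5)·3·5 = −150 ≡ 6, so v_4 = 6^{−1} = 11 (mod 13).
  i = 5 (α = 2): (2−5)(2−12)(2−4)(2−7) = (−3)·(−10)·(−2)·(−5) = 300 ≡ 1, so v_5 = 1^{−1} = 1 (mod 13).
  v = [9, 8, 10, 11, 1].
Step 2: syndromes of r = [12, 6, 11, 10, 9] (all sums mod 13).
  S_0 = Σ v_i r_i = 9·12 + 8·6 + 10·11 + 11·10 + 1·9 = 385 ≡ 8.
  S_1 = Σ v_i α_i r_i = 9·5·12 + 8·12·6 + 10·4·11 + 11·7·10 + 1·2·9 = 2344 ≡ 4.
  α_i^2 mod 13 = [12, 1, 3, 10, 4].
  S_2 = Σ v_i α_i^2 r_i = 9·12·12 + 8·1·6 + 10·3·11 + 11·10·10 + 1·4·9 = 2810 ≡ 2.
  S = (8, 4, 2) ≠ 0, so r is not a codeword (an error is present).
Step 3: locate the error. For a single error e at position i, S_ℓ = v_i·e·α_i^ℓ, so α_err = S_1/S_0.
  S_0^{−1} = 8^{−1} = 5 (mod 13), so α_err = 4·5 = 20 ≡ 7 = α_4. Error position i = 4.
  Consistency check: S_2/S_1 = 2·10 = 20 ≡ 7 = α_err ✓ (single-error assumption holds).
Step 4: error magnitude e = S_0/v_4 = S_0·∏_{j≠4}(α_4 − α_j) = 8·6 = 48 ≡ 9 (mod 13).
Step 5: correct position 4: c_4 = r_4 − e = 10 − 9 ≡ 1 (mod 13). Hence c = [12, 6, 11, 1, 9].
  Check: interpolating c through the α_i gives m(x) = 7 + 1·x (degree < 2) with m(α_i) = c_i for every i, so c is indeed a codeword.


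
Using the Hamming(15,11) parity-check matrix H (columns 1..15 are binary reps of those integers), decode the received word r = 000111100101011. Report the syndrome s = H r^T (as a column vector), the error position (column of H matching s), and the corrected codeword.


s = (0, 1, 1, 1)^T, error position = 7, corrected codeword c = 000111000101011

Compute s = H r^T mod 2 one row at a time:
  s_1 = 0 + 0 + 1 + 0 + 1 + 0 + 1 + 1 = 4 ≡ 0 (mod 2).
  s_2 = 1 + 1 + 1 + 1 + 1 + 0 + 1 + 1 = 7 ≡ 1 (mod 2).
  s_3 = 0 + 0 + 1 + 1 + 1 + 0 + 1 + 1 = 5 ≡ 1 (mod 2).
  s_4 = 0 + 0 + 1 + 1 + 0 + 0 + 0 + 1 = 3 ≡ 1 (mod 2).
s = (0, 1, 1, 1)^T — this equals column 7 of H (binary 0111), so error is at position 7.
Correct: flip bit 7 of r = 000111100101011 to get c = 000111000101011.


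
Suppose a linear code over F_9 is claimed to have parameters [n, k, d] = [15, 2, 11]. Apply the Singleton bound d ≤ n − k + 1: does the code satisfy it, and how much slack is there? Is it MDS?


Singleton RHS = n − k + 1 = 14, slack = 3, bound satisfied, not MDS.

Singleton bound: d ≤ n − k + 1.
Here n = 15, k = 2, so n − k + 1 = 14.
Given d = 11, check d ≤ 14: YES.
Slack = (n − k + 1) − d = 3.
The code is NOT MDS (slack = 3 > 0).
Description: the claimed parameters are [15, 2, 11]_9; such a code would be non-MDS.


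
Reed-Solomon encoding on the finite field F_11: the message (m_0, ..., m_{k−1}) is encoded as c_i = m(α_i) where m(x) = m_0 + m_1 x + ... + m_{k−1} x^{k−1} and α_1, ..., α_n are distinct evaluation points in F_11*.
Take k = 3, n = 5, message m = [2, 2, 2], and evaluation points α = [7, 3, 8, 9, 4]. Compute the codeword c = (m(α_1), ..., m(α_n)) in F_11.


c = [4, 4, 3, 6, 9]

Message polynomial: m(x) = 2 + 2·x + 2·x^2 (mod 11).
For each evaluation point α_i, compute m(α_i) mod 11:
  α_1 = 7: Horner steps 2 → 5 → 4, so m(7) = 4.
  α_2 = 3: Horner steps 2 → 8 → 4, so m(3) = 4.
  α_3 = 8: Horner steps 2 → 7 → 3, so m(8) = 3.
  α_4 = 9: Horner steps 2 → 9 → 6, so m(9) = 6.
  α_5 = 4: Horner steps 2 → 10 → 9, so m(4) = 9.
Codeword c = [4, 4, 3, 6, 9] ∈ F_11^5.


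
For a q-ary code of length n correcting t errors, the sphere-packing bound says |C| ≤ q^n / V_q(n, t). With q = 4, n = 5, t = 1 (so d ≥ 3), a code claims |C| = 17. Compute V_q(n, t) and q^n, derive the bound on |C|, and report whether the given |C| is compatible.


V_q(n, t) = 16, q^n = 1024, Hamming bound = 64, |C| = 17 ≤ bound (satisfied).

Step 1: Compute V_q(n, t) = Σ_{j=0}^1 C(n, j) (q−1)^j.
  j = 0: C(5,0)·(3)^0 = 1·1 = 1.
  j = 1: C(5,1)·(3)^1 = 5·3 = 15.
  V_q(n, t) = 1 + 15 = 16.
Step 2: q^n = 4^5 = 1024.
Step 3: Hamming bound ⌊q^n / V_q(n,t)⌋ = ⌊1024/16⌋ = 64.
Step 4: Compare |C| = 17 to 64: satisfied.
The claimed |C| lies below the Hamming bound.


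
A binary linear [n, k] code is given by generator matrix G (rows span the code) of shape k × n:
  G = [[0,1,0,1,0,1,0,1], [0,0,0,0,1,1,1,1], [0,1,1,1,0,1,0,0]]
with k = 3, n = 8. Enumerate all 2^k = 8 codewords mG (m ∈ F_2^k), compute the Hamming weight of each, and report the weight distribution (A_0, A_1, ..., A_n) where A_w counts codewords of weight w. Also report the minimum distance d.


Weight distribution: A_0 = 1, A_2 = 1, A_4 = 5, A_6 = 1. Minimum distance d = 2.

Enumerate all 2^3 = 8 messages m ∈ F_2^3.
For each, compute codeword c = mG in F_2^8, then tally its weight.
  m = 000 → c = 00000000, weight = 0.
  m = 100 → c = 01010101, weight = 4.
  m = 010 → c = 00001111, weight = 4.
  m = 110 → c = 01011010, weight = 4.
  m = 001 → c = 01110100, weight = 4.
  m = 101 → c = 00100001, weight = 2.
  m = 011 → c = 01111011, weight = 6.
  m = 111 → c = 00101110, weight = 4.
Tally weights:
  weight 0: 1 codewords.
  weight 2: 1 codewords.
  weight 4: 5 codewords.
  weight 6: 1 codewords.
Minimum distance d = smallest w > 0 with A_w > 0 = 2.
Sanity: Σ A_w = 8 = 2^3 = 8 ✓.


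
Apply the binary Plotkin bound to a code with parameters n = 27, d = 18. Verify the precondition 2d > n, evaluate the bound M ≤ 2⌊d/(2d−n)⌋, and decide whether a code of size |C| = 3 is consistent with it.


Plotkin bound M ≤ 4; given |C| = 3 ≤ bound (satisfied).

Check applicability: 2d = 36, n = 27.
2d − n = 9 > 0, so Plotkin applies.
Compute d/(2d−n) = 18/9 ≈ 2.0000.
⌊d/(2d−n)⌋ = 2.
Plotkin bound: M ≤ 2·2 = 4.
Given |C| = 3, check: satisfied.
This |C| is below the Plotkin bound.


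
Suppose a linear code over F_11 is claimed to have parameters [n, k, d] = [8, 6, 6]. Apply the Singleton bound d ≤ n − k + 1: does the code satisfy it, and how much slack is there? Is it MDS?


Singleton RHS = n − k + 1 = 3, slack = -3, bound violated (no such code; not MDS).

Singleton bound: d ≤ n − k + 1.
Here n = 8, k = 6, so n − k + 1 = 3.
Given d = 6, check d ≤ 3: NO.
Slack = (n − k + 1) − d = -3.
The slack is negative: d = 6 exceeds n − k + 1 = 3 by 3, so the Singleton bound is violated and no linear [8, 6, 6]_11 code can exist. In particular it is not MDS (MDS requires d = n − k + 1 exactly).
Description: the claimed parameters are [8, 6, 6]_11; such a code would be impossible (violates the Singleton bound).


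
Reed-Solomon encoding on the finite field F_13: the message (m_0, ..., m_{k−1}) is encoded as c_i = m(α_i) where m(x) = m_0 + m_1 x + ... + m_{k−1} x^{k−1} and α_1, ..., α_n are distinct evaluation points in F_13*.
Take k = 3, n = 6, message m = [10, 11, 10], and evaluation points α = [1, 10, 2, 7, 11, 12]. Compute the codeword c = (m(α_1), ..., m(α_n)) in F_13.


c = [5, 2, 7, 5, 2, 9]

Message polynomial: m(x) = 10 + 11·x + 10·x^2 (mod 13).
For each evaluation point α_i, compute m(α_i) mod 13:
  α_1 = 1: Horner steps 10 → 8 → 5, so m(1) = 5.
  α_2 = 10: Horner steps 10 → 7 → 2, so m(10) = 2.
  α_3 = 2: Horner steps 10 → 5 → 7, so m(2) = 7.
  α_4 = 7: Horner steps 10 → 3 → 5, so m(7) = 5.
  α_5 = 11: Horner steps 10 → 4 → 2, so m(11) = 2.
  α_6 = 12: Horner steps 10 → 1 → 9, so m(12) = 9.
Codeword c = [5, 2, 7, 5, 2, 9] ∈ F_13^6.


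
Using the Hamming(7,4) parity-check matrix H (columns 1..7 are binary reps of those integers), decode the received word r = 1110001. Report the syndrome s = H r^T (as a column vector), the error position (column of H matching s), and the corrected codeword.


s = (1, 1, 1)^T, error position = 7, corrected codeword c = 1110000

Compute s = H r^T mod 2 one row at a time:
  s_1 = 0 + 0 + 0 + 1 = 1 ≡ 1 (mod 2).
  s_2 = 1 + 1 + 0 + 1 = 3 ≡ 1 (mod 2).
  s_3 = 1 + 1 + 0 + 1 = 3 ≡ 1 (mod 2).
s = (1, 1, 1)^T — this equals column 7 of H (binary 111), so error is at position 7.
Correct: flip bit 7 of r = 1110001 to get c = 1110000.
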